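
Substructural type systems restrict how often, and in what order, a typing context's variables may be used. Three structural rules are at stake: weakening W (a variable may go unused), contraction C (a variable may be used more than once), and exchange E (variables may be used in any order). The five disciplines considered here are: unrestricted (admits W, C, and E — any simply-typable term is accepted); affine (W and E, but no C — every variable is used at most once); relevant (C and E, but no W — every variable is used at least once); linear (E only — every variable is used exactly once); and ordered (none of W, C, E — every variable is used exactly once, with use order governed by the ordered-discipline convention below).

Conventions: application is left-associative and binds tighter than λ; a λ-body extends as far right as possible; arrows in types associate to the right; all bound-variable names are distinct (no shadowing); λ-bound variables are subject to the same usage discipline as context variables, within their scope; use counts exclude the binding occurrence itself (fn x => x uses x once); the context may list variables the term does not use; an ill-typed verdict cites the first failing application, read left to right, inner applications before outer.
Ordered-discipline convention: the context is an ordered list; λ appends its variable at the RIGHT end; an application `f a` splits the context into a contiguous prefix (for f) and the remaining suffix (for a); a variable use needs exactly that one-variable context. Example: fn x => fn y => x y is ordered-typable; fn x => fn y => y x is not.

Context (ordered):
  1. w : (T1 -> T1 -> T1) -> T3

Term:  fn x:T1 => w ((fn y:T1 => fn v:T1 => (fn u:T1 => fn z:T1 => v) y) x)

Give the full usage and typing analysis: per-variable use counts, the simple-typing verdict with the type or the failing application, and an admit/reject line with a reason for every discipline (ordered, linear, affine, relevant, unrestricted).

counts: w: 1×; x (bound): 1×; y (bound): 1×; v (bound): 1×; u (bound): 0×; z (bound): 0×
uses in reading order: w, v, y, x
typing: the term checks, with type T1 -> T3
ordered: ✗ — needs weakening: u, z unused
linear: ✗ — needs weakening: u, z unused
affine: ✓ — at most one use each (w, x, y, v, u, z)
relevant: ✗ — needs weakening: u, z unused
unrestricted: ✓ — simply typable at T1 -> T3; W, C, E all held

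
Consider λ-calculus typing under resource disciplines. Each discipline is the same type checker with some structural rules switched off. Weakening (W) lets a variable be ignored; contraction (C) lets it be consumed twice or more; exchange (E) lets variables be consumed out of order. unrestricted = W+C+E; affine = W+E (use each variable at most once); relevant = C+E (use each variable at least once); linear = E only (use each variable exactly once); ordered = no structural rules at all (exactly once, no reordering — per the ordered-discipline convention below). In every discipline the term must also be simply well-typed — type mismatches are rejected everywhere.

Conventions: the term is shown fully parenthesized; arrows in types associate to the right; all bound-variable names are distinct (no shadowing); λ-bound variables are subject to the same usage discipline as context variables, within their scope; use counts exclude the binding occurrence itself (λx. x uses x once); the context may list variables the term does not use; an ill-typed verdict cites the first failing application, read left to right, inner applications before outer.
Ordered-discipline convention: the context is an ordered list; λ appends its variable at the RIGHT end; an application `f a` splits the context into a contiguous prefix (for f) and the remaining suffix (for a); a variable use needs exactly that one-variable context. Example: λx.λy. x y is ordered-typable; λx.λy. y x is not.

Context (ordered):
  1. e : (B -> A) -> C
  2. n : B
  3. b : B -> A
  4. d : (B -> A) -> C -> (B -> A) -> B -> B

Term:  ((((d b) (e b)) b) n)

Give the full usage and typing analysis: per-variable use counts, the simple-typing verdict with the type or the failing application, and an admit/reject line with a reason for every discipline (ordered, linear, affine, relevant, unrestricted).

variable uses: e=1; n=1; b=3; d=1
uses in reading order: d, b, e, b, b, n
typing: the term checks, with type B
ordered: ✗ — b ×3 used more than once (contraction)
linear: ✗ — b ×3 used more than once (contraction)
affine: ✗ — b ×3 used more than once (contraction)
relevant: ✓ — e, n, b, d: all used, weakening unneeded
unrestricted: ✓ — well-typed at B; no restrictions here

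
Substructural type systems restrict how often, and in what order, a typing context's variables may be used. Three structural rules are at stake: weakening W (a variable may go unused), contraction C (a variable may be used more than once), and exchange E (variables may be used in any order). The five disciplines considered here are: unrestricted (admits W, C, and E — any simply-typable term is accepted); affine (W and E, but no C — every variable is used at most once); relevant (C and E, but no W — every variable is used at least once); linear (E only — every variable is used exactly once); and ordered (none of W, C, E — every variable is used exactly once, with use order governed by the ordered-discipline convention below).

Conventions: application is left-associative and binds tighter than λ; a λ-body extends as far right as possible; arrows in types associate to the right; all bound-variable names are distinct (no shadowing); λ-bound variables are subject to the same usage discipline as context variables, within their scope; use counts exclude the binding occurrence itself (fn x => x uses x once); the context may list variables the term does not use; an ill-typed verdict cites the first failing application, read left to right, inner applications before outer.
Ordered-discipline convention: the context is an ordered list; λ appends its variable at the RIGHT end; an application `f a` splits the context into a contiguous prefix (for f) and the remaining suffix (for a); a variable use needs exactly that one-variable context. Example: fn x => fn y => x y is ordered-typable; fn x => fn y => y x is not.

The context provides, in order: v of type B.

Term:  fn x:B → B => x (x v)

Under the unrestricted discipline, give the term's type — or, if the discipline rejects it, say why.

term : (B → B) → B
usage: v: 1, x (bound): 2
left-to-right use order: x, x, v
typing: the term checks, with type (B → B) → B
all disciplines: ordered ✗, linear ✗, affine ✗, relevant ✓, unrestricted ✓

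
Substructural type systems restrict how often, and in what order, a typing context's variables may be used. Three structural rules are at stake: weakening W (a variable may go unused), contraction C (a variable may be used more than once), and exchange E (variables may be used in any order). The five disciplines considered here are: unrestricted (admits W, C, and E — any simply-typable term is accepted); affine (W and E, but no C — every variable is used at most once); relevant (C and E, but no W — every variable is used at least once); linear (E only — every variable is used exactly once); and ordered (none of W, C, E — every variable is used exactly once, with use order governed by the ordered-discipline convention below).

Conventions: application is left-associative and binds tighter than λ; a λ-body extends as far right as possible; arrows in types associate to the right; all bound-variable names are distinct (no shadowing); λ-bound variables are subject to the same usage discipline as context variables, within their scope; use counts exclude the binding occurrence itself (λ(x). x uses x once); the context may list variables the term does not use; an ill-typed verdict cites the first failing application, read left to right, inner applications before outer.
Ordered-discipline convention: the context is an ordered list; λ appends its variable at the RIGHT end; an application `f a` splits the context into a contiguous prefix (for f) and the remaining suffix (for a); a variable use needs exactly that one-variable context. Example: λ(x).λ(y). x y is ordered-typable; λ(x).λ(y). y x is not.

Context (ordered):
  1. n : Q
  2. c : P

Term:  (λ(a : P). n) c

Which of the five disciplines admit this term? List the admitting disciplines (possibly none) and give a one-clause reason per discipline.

admitted in: affine, unrestricted
counts: n: 1, c: 1, a [bound]: 0
left-to-right use order: n, c
typing: ✓ — Q
ordered ✗ (a never used (weakening))
linear ✗ (a never used (weakening))
affine ✓ (no duplicate uses among n, c, a)
relevant ✗ (a never used (weakening))
unrestricted ✓ (typability at Q is all that's needed)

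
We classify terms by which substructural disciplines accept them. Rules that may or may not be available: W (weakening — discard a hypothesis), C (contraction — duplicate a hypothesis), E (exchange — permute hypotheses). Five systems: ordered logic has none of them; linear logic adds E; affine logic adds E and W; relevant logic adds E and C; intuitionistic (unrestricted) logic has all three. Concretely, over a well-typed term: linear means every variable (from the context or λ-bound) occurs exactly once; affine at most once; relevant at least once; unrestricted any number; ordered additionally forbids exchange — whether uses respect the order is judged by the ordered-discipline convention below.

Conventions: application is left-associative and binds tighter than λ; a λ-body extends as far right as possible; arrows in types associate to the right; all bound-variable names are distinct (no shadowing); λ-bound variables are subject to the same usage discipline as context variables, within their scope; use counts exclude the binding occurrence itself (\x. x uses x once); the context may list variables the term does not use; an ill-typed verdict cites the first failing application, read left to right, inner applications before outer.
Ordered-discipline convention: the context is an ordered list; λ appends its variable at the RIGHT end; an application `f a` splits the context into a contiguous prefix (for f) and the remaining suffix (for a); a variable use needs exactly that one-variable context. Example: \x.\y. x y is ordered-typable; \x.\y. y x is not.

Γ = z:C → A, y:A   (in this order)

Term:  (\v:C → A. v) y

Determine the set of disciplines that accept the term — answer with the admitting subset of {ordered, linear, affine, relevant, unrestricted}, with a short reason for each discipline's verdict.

admitted in: none
counts: z=0; y=1; v (λ-bound)=1
use order (left to right): v, y
typing: ill-typed: a function awaiting C → A gets A
ordered ✗ (the type mismatch rejects it)
linear ✗ (not simply typable)
affine ✗ (fails simple typing)
relevant ✗ (a type mismatch blocks all five)
unrestricted ✗ (the type mismatch rejects it)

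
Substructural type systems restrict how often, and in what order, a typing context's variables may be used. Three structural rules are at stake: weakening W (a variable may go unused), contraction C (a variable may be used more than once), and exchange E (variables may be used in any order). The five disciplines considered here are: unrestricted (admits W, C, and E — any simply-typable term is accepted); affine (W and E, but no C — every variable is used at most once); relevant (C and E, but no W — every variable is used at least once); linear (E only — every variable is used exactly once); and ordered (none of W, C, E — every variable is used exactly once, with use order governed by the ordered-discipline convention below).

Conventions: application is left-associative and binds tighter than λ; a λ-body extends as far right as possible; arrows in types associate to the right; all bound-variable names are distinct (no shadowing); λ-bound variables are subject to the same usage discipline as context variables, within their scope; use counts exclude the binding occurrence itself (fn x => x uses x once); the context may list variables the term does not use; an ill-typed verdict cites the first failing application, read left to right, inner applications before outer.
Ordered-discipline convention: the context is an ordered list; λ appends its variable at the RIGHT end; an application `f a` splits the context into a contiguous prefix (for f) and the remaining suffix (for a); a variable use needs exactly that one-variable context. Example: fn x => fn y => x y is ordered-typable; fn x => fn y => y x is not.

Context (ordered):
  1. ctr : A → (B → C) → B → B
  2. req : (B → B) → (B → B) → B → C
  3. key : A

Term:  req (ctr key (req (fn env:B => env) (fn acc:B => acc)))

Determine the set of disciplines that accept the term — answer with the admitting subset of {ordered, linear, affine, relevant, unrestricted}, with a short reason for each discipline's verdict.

admitted by: relevant, unrestricted
usage: ctr=1; req=2; key=1; env (bound)=1; acc (bound)=1
left-to-right use order: req, ctr, key, req, env, acc
typing: well-typed — term : (B → B) → B → C
ordered: ✗, repeated use of req ×2
linear: ✗, repeated use of req ×2
affine: ✗, repeated use of req ×2
relevant: ✓, at least one use each (ctr, req, key, env, acc)
unrestricted: ✓, well-typed at (B → B) → B → C; no restrictions here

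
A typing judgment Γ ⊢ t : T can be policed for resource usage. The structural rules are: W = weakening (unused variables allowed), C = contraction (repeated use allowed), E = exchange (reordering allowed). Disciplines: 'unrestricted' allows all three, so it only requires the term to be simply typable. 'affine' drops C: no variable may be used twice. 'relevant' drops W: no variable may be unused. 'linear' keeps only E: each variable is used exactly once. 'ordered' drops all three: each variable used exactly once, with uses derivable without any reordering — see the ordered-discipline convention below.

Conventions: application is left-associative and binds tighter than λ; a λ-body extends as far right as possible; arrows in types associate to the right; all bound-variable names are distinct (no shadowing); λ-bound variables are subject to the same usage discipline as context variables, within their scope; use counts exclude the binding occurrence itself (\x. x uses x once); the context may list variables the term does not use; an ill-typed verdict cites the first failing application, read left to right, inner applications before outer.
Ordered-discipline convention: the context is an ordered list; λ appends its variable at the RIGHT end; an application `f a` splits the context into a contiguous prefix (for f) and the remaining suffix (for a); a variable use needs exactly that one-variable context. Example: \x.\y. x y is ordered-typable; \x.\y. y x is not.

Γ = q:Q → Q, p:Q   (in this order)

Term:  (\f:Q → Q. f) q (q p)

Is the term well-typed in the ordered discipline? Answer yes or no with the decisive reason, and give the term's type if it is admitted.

no — repeated use of q ×2
counts: q: 2, p: 1, f (λ-bound): 1
use order (left to right): f, q, q, p
typing: well-typed at Q
summary: ordered ✗, linear ✗, affine ✗, relevant ✓, unrestricted ✓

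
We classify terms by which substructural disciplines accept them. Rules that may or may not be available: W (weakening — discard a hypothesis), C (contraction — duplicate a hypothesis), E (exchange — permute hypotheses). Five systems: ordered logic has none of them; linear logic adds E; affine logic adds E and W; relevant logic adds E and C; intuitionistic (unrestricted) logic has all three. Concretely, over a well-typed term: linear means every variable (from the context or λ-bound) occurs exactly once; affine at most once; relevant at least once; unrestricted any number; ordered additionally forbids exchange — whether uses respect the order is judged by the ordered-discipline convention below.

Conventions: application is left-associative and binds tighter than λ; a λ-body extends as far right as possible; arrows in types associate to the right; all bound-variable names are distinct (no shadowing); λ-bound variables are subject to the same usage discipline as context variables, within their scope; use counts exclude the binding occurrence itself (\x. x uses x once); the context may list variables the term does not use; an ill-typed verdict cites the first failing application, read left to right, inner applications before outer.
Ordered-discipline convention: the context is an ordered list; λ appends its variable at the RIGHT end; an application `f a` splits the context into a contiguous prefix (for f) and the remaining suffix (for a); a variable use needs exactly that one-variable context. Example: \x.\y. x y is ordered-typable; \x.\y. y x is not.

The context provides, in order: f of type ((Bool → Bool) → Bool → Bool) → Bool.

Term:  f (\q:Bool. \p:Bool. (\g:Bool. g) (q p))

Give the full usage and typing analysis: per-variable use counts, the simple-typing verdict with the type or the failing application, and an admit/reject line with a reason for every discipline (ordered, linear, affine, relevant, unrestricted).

use counts: f=1; q (λ-bound)=1; p (λ-bound)=1; g (λ-bound)=1
left-to-right use order: f, g, q, p
typing: ill-typed: can't apply a value of type Bool
ordered ✗ (the type mismatch rejects it)
linear ✗ (not simply typable)
affine ✗ (fails simple typing)
relevant ✗ (a type mismatch blocks all five)
unrestricted ✗ (the type mismatch rejects it)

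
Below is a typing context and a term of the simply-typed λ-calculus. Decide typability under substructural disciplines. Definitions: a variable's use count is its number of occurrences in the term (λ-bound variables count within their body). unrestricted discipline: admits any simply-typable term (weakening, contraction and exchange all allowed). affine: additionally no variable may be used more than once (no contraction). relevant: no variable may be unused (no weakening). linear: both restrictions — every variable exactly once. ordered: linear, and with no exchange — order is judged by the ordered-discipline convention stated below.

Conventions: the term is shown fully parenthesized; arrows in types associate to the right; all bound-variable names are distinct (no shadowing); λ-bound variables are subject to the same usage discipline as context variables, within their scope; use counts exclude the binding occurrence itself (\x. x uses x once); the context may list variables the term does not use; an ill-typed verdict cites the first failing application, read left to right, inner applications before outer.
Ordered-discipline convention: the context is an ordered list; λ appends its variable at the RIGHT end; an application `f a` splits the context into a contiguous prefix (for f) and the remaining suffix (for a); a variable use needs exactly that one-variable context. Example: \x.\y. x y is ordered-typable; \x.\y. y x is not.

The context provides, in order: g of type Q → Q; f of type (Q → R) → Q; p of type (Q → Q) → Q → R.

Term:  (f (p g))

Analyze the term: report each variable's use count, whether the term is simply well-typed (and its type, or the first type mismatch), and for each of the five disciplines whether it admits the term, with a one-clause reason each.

variable uses: g: 1×, f: 1×, p: 1×
uses in reading order: f, p, g
typing: the term checks, with type Q
ordered ✗ (no contiguous prefix/suffix split fits f, p, g)
linear ✓ (single use per variable (g, f, p))
affine ✓ (at most one use each (g, f, p))
relevant ✓ (every one of g, f, p appears)
unrestricted ✓ (simply typable at Q; W, C, E all held)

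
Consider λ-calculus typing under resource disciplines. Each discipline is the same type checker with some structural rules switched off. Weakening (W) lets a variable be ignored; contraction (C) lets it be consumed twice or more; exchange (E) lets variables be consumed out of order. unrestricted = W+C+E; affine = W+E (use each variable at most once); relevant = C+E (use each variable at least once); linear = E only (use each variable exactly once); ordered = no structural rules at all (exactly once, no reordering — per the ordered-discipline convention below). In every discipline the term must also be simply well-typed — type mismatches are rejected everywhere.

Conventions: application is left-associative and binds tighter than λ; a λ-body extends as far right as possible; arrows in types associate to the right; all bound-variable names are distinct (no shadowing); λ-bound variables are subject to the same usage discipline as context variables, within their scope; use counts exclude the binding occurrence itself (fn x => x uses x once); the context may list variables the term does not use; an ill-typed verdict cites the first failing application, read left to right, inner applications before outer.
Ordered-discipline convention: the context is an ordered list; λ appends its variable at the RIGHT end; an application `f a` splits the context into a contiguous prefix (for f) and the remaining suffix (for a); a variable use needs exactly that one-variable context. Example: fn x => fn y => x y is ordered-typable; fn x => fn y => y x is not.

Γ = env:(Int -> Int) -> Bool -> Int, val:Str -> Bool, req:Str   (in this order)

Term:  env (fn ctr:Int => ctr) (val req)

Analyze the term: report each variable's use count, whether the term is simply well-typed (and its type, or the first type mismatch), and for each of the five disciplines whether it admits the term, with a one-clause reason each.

use counts: env=1, val=1, req=1, ctr (λ-bound)=1
use order (left to right): env, ctr, val, req
typing: well-typed — term : Int
ordered: ✓ — env, val, req, ctr once each; derivable with no W/C/E
linear: ✓ — each of env, val, req, ctr used exactly once
affine: ✓ — none of env, val, req, ctr used more than once
relevant: ✓ — every one of env, val, req, ctr appears
unrestricted: ✓ — typability at Int is all that's needed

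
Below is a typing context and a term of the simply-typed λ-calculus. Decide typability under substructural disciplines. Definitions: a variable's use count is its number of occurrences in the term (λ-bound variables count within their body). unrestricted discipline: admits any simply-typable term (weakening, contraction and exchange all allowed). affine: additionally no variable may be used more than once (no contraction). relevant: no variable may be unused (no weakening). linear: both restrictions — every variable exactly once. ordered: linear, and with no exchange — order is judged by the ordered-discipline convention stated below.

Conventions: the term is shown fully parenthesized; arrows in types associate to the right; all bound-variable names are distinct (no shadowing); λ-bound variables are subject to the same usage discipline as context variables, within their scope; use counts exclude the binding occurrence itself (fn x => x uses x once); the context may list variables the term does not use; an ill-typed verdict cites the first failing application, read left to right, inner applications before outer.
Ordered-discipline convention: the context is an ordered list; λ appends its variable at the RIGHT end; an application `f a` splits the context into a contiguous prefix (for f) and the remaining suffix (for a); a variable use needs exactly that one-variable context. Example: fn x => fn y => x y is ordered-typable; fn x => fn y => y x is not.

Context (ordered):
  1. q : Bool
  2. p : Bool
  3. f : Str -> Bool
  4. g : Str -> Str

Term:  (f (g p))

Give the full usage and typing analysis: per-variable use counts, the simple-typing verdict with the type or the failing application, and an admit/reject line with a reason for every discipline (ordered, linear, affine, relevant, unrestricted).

usage: q: 0×; p: 1×; f: 1×; g: 1×
uses in reading order: f, g, p
typing: ill-typed: an argument Bool mismatches the expected Str
ordered: ✗ — the type mismatch rejects it
linear: ✗ — not simply typable
affine: ✗ — fails simple typing
relevant: ✗ — a type mismatch blocks all five
unrestricted: ✗ — the type mismatch rejects it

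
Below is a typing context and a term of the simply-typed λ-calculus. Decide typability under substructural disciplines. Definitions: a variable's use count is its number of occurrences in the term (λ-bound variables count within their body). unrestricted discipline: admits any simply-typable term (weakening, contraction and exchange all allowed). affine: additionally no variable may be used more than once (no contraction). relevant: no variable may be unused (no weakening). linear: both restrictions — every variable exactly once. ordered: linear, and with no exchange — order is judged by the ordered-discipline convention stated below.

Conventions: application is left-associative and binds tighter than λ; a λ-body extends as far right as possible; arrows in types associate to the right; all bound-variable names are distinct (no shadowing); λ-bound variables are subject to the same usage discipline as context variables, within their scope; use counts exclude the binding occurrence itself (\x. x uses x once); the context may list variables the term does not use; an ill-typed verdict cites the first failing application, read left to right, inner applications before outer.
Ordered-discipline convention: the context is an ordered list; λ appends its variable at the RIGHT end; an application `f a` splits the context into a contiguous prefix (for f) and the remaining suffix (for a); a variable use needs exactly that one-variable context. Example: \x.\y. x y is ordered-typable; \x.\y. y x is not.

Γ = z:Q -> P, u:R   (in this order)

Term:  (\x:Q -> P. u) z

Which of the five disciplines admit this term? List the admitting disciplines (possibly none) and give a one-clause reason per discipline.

admitted in: affine, unrestricted
usage: z: 1, u: 1, x [bound]: 0
order of uses: u, z
typing: the term checks, with type R
ordered: ✗ — needs weakening: x unused
linear: ✗ — needs weakening: x unused
affine: ✓ — at most one use each (z, u, x)
relevant: ✗ — needs weakening: x unused
unrestricted: ✓ — typability at R is all that's needed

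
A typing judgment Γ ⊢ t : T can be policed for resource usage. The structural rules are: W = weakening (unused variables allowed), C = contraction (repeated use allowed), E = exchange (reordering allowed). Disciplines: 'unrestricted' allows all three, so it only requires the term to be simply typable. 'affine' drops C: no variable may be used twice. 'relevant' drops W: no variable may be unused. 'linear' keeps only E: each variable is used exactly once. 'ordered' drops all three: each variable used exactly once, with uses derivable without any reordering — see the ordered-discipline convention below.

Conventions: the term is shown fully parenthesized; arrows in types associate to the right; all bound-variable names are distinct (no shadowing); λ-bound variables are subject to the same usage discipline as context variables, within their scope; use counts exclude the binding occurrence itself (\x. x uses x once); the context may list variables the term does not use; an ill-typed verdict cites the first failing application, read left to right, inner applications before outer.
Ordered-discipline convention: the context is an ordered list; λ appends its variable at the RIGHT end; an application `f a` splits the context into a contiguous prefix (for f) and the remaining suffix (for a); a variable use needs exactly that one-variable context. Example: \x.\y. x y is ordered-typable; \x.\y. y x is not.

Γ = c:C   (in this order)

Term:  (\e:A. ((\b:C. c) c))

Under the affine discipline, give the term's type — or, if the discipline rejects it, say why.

not well-typed under affine — repeated use of c ×2
variable uses: c: 2; e (bound): 0; b (bound): 0
order of uses: c, c
typing: well-typed — term : A → C
summary: ordered ✗ | linear ✗ | affine ✗ | relevant ✗ | unrestricted ✓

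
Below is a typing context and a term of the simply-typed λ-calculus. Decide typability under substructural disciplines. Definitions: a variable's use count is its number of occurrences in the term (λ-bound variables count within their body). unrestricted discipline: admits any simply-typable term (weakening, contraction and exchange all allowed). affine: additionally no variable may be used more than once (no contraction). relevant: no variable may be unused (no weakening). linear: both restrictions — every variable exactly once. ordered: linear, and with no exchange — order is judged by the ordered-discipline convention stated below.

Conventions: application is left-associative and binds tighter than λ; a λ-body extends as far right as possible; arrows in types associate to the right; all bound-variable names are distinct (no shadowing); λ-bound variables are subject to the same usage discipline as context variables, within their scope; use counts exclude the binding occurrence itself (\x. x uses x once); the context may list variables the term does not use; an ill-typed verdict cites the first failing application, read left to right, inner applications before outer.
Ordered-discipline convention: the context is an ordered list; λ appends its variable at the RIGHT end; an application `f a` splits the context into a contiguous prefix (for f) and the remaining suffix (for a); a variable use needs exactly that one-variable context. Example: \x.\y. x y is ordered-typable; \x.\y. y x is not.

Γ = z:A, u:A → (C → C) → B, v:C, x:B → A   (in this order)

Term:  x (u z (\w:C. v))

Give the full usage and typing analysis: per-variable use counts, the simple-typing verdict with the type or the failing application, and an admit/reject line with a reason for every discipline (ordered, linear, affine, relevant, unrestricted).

usage: z: 1, u: 1, v: 1, x: 1, w (bound): 0
uses in reading order: x, u, z, v
typing: well-typed at A
ordered: ✗ — needs weakening: w unused
linear: ✗ — needs weakening: w unused
affine: ✓ — z, u, v, x, w: no repeats, contraction unneeded
relevant: ✗ — needs weakening: w unused
unrestricted: ✓ — simply typable at A; W, C, E all held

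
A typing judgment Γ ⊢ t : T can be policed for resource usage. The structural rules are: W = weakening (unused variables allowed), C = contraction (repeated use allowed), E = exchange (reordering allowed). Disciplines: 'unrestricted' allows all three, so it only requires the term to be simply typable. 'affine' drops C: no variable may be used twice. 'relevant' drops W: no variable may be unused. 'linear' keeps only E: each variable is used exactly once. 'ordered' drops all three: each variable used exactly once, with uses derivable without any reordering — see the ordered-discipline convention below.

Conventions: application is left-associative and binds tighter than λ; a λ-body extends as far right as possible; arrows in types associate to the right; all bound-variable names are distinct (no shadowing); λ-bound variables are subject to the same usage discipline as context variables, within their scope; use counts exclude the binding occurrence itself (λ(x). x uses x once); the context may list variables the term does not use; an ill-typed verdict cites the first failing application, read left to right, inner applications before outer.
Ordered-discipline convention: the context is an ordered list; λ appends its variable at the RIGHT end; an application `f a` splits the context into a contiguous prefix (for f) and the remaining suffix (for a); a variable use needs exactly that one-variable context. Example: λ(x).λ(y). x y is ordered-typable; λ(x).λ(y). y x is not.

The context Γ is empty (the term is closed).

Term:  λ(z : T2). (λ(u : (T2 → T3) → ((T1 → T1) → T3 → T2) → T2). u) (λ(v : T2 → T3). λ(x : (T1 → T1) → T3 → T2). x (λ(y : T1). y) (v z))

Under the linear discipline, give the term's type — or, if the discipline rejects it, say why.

term : T2 → (T2 → T3) → ((T1 → T1) → T3 → T2) → T2
variable uses: z (bound): 1; u (bound): 1; v (bound): 1; x (bound): 1; y (bound): 1
uses in reading order: u, x, y, v, z
typing: the term checks, with type T2 → (T2 → T3) → ((T1 → T1) → T3 → T2) → T2
across the five disciplines: ordered ✗, linear ✓, affine ✓, relevant ✓, unrestricted ✓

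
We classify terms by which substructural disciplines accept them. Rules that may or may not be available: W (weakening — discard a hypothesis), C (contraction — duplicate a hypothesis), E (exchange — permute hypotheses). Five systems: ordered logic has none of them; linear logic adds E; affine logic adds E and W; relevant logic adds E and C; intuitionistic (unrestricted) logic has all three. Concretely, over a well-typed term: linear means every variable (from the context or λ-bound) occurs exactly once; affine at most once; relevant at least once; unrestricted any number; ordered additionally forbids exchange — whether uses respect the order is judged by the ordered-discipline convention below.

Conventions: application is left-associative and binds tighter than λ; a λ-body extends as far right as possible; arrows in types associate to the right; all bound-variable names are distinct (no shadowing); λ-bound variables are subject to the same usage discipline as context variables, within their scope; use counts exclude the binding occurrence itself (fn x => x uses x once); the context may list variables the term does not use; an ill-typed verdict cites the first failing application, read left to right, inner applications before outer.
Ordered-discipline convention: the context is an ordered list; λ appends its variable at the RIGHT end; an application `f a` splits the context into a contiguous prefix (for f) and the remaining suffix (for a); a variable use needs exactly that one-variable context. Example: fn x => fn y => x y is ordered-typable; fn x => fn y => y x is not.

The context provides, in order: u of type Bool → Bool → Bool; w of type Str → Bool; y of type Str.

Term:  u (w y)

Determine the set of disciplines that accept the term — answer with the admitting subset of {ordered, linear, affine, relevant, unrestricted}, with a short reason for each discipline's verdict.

admitting disciplines: ordered, linear, affine, relevant, unrestricted
counts: u: 1×; w: 1×; y: 1×
order of uses: u, w, y
typing: well-typed at Bool → Bool
ordered: ✓, u, w, y: once each, no exchange needed
linear: ✓, exactly-once usage across u, w, y
affine: ✓, u, w, y: no repeats, contraction unneeded
relevant: ✓, every one of u, w, y appears
unrestricted: ✓, well-typed at Bool → Bool; no restrictions here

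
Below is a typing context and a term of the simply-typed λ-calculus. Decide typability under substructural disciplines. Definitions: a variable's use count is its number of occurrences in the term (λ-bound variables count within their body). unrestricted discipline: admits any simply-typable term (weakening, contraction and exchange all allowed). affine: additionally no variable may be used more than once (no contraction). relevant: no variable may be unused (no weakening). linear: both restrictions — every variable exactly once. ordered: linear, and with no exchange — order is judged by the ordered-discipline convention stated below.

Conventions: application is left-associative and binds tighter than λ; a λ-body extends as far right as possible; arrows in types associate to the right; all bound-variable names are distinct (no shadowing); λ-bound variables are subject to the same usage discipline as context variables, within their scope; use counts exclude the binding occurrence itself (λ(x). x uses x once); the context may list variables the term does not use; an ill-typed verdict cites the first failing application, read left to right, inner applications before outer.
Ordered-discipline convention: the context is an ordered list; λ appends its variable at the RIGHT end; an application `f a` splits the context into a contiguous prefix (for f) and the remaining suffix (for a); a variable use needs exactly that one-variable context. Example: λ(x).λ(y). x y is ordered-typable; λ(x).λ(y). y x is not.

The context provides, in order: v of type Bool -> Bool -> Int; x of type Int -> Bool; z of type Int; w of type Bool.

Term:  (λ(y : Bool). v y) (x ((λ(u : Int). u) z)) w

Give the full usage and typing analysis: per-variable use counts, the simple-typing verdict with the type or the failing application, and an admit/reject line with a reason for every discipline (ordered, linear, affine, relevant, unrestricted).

counts: v=1; x=1; z=1; w=1; y [bound]=1; u [bound]=1
use order (left to right): v, y, x, u, z, w
typing: well-typed — term : Int
ordered: ✓ — v, x, z, w, y, u once each; derivable with no W/C/E
linear: ✓ — each of v, x, z, w, y, u used exactly once
affine: ✓ — no duplicate uses among v, x, z, w, y, u
relevant: ✓ — every one of v, x, z, w, y, u appears
unrestricted: ✓ — typability at Int is all that's needed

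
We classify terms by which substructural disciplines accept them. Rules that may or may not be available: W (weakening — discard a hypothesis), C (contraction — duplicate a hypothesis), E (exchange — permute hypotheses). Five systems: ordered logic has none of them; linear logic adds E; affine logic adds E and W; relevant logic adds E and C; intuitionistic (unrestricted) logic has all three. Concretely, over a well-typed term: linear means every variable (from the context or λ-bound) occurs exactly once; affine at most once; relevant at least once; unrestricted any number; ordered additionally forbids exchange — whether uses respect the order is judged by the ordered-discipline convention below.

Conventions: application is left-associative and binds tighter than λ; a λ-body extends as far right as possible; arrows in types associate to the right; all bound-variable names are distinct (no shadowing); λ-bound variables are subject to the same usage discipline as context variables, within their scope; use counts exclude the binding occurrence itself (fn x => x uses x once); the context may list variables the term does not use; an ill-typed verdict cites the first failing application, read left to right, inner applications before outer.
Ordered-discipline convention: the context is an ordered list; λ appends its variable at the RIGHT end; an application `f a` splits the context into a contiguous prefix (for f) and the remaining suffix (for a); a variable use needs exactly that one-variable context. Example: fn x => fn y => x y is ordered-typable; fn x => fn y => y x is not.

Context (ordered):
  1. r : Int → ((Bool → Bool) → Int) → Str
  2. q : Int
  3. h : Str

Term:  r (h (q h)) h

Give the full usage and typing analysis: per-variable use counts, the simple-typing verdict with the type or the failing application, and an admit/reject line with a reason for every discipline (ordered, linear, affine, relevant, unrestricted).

usage: r: 1; q: 1; h: 3
use order (left to right): r, h, q, h, h
typing: ill-typed: non-arrow in function slot: Int
ordered: ✗, a type mismatch blocks all five
linear: ✗, the type mismatch rejects it
affine: ✗, not simply typable
relevant: ✗, fails simple typing
unrestricted: ✗, a type mismatch blocks all five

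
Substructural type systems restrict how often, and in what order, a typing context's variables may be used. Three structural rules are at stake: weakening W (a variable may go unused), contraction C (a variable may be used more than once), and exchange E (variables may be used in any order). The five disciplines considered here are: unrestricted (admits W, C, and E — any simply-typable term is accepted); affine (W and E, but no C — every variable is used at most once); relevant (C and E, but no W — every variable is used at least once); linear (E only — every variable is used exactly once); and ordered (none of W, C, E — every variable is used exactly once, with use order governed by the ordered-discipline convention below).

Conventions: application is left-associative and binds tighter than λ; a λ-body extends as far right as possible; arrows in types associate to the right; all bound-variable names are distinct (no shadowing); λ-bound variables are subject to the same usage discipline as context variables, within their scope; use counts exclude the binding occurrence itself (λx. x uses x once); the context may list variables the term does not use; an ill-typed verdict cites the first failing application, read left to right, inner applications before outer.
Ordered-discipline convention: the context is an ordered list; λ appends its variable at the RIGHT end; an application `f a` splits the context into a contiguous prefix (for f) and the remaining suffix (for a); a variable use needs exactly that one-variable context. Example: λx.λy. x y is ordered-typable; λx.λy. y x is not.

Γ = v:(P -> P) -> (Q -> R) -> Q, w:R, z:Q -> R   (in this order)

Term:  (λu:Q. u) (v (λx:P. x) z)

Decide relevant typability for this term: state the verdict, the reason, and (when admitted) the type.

no — needs weakening: w unused
usage: v ×1, w ×0, z ×1, u [bound] ×1, x [bound] ×1
use order (left to right): u, v, x, z
typing: well-typed at Q
per-discipline verdicts: ordered ✗ · linear ✗ · affine ✓ · relevant ✗ · unrestricted ✓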